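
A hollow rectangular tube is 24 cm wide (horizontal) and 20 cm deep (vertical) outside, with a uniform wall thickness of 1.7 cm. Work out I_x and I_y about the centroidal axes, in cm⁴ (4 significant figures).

I_x ≈ 8147 cm⁴, I_y ≈ 1.095 × 10⁴ cm⁴

Decompose the section into non-overlapping parts with the origin at the bottom-left of its bounding rectangle.
Outer rectangle: 24 × 20, A = 480 cm², y = 10 cm, Ī = 16 000 cm⁴.
Inner void (subtracted): 20.6 × 16.6, A = 341.96 cm², y = 10 cm, Ī = 7852.54 cm⁴.
By symmetry the centroid is at mid-height, ȳ = 10 cm.
All pieces are centred on the centroidal x-axis, so I = ΣĪ (holes subtracted) = 8147.46 cm⁴.
Repeating about the centroidal y-axis gives I_y = 10947.2 cm⁴.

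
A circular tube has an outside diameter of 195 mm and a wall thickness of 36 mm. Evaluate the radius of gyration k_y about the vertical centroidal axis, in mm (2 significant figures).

k_y ≈ 58 mm

Treat the section as a set of non-overlapping primitives; coordinates are from the bounding-box lower-left.
Outer circle: ⌀195, A = 29 865 mm², x = 97.5 mm, Ī = 70 975 481 mm⁴.
Bore (subtracted): ⌀123, A = 11 882 mm², x = 97.5 mm, Ī = 11 235 447 mm⁴.
By symmetry the centroid is at mid-width, x̄ = 97.5 mm.
All pieces are centred on the vertical centroidal axis, so I = ΣĪ (holes subtracted) = 59 740 034 mm⁴.
Radius of gyration: k = √(I/A) = √(59 740 034 / 17 982) = 57.64 mm.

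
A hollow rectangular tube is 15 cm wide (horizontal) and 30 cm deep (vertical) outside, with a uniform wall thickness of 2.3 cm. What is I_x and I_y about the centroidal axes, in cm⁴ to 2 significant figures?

Split into non-overlapping primitives; take the origin at the lower-left of the bounding box.
Outer rectangle: 15 × 30, A = 450 cm², y = 15 cm, Ī = 33 750 cm⁴.
Inner void (subtracted): 10.4 × 25.4, A = 264.2 cm², y = 15 cm, Ī = 14 202 cm⁴.
By symmetry the centroid is at mid-height, ȳ = 15 cm.
All pieces are centred on the centroidal x-axis, so I = ΣĪ (holes subtracted) = 19 548 cm⁴.
Repeating about the centroidal y-axis gives I_y = 6 057 cm⁴.

I_x ≈ 2.0 × 10⁴ cm⁴, I_y ≈ 6100 cm⁴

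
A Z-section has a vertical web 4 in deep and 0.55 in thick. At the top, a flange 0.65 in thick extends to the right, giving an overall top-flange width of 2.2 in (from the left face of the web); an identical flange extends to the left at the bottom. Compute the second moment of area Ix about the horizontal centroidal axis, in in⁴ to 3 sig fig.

Split into non-overlapping primitives; take the origin at the lower-left of the bounding box.
Web: 0.55 × 4, A = 2.2 in², y = 2 in, Ī = 2.9333 in⁴.
Top flange (beyond web): 1.65 × 0.65, A = 1.0725 in², y = 3.675 in, Ī = 0.037761 in⁴.
Bottom flange (beyond web): 1.65 × 0.65, A = 1.0725 in², y = 0.325 in, Ī = 0.037761 in⁴.
Centroid: ȳ = ΣA·y / ΣA = 2 in.
Transfer each piece to the horizontal centroidal axis using Ī + A·d² with d = y − 2:
  web: d = 0 in → contributes +2.9333 in⁴
  top flange (beyond web): d = 1.675 in → contributes +3.0468 in⁴
  bottom flange (beyond web): d = -1.675 in → contributes +3.0468 in⁴
Total I = 9.0269 in⁴.

Ix ≈ 9.03 in⁴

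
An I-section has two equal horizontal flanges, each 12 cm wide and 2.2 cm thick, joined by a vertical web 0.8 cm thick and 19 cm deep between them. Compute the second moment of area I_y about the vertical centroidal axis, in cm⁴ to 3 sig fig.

Break the section into simple shapes (no overlaps), measuring from the bottom-left corner of the bounding box.
Bottom flange: 12 × 2.2, A = 26.4 cm², x = 6 cm, Ī = 316.8 cm⁴.
Web: 0.8 × 19, A = 15.2 cm², x = 6 cm, Ī = 0.81067 cm⁴.
Top flange: 12 × 2.2, A = 26.4 cm², x = 6 cm, Ī = 316.8 cm⁴.
By symmetry the centroid is at mid-width, x̄ = 6 cm.
All pieces are centred on the vertical centroidal axis, so I = ΣĪ = 634.41 cm⁴.

I_y ≈ 634 cm⁴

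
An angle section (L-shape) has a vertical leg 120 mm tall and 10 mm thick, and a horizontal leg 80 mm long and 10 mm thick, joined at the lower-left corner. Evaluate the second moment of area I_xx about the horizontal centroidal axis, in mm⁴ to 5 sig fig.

I_xx ≈ 2.7832 × 10⁶ mm⁴

Decompose the section into non-overlapping parts with the origin at the bottom-left of its bounding rectangle.
Vertical leg: 10 × 120, A = 1 200 mm², y = 60 mm, Ī = 1 440 000 mm⁴.
Horizontal leg (remainder): 70 × 10, A = 700 mm², y = 5 mm, Ī = 5833.333 mm⁴.
Centroid: ȳ = ΣA·y / ΣA = 39.73684 mm.
Transfer each piece to the horizontal centroidal axis using Ī + A·d² with d = y − 39.73684:
  vertical leg: d = 20.26316 mm → contributes +1 932 715 mm⁴
  horizontal leg (remainder): d = -34.73684 mm → contributes +850487.1 mm⁴
Total I = 2 783 202 mm⁴.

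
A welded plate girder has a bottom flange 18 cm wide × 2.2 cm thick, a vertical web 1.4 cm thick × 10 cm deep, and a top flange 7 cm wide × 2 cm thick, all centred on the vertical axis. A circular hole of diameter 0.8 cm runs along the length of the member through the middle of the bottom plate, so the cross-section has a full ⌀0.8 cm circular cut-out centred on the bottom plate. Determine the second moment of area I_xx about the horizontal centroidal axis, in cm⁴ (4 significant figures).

Split into non-overlapping primitives; take the origin at the lower-left of the bounding box.
Bottom plate: 18 × 2.2, A = 39.6 cm², y = 1.1 cm, Ī = 15.972 cm⁴.
Web plate: 1.4 × 10, A = 14 cm², y = 7.2 cm, Ī = 116.667 cm⁴.
Top plate: 7 × 2, A = 14 cm², y = 13.2 cm, Ī = 4.66667 cm⁴.
Hole (subtracted): ⌀0.8, A = 0.502655 cm², y = 1.1 cm, Ī = 0.0201062 cm⁴.
Centroid: ȳ = ΣA·y / ΣA = 4.89747 cm.
Transfer each piece to the horizontal centroidal axis using Ī + A·d² with d = y − 4.89747:
  bottom plate: d = -3.79747 cm → contributes +587.034 cm⁴
  web plate: d = 2.30253 cm → contributes +190.89 cm⁴
  top plate: d = 8.30253 cm → contributes +969.715 cm⁴
  hole: d = -3.79747 cm → contributes −7.26877 cm⁴
Total I = 1740.37 cm⁴.

I_xx ≈ 1740 cm⁴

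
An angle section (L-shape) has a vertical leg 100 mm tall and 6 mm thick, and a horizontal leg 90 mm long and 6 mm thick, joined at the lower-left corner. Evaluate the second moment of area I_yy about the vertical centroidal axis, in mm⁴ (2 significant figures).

I_yy ≈ 8.5 × 10⁵ mm⁴

Break the section into simple shapes (no overlaps), measuring from the bottom-left corner of the bounding box.
Vertical leg: 6 × 100, A = 600 mm², x = 3 mm, Ī = 1 800 mm⁴.
Horizontal leg (remainder): 84 × 6, A = 504 mm², x = 48 mm, Ī = 296 352 mm⁴.
Centroid: x̄ = ΣA·x / ΣA = 23.54 mm.
Transfer each piece to the vertical centroidal axis using Ī + A·d² with d = x − 23.54:
  vertical leg: d = -20.54 mm → contributes +255 021 mm⁴
  horizontal leg (remainder): d = 24.46 mm → contributes +597 805 mm⁴
Total I = 852 826 mm⁴.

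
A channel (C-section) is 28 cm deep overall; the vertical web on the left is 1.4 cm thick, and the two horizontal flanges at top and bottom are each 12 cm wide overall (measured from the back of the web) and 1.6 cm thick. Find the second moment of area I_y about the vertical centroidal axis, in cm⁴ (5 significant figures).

I_y ≈ 978.66 cm⁴

Treat the section as a set of non-overlapping primitives; coordinates are from the bounding-box lower-left.
Web: 1.4 × 28, A = 39.2 cm², x = 0.7 cm, Ī = 6.402667 cm⁴.
Top flange (beyond web): 10.6 × 1.6, A = 16.96 cm², x = 6.7 cm, Ī = 158.8021 cm⁴.
Bottom flange (beyond web): 10.6 × 1.6, A = 16.96 cm², x = 6.7 cm, Ī = 158.8021 cm⁴.
Centroid: x̄ = ΣA·x / ΣA = 3.48337 cm.
Transfer each piece to the vertical centroidal axis using Ī + A·d² with d = x − 3.48337:
  web: d = -2.78337 cm → contributes +310.0908 cm⁴
  top flange (beyond web): d = 3.21663 cm → contributes +334.2823 cm⁴
  bottom flange (beyond web): d = 3.21663 cm → contributes +334.2823 cm⁴
Total I = 978.6555 cm⁴.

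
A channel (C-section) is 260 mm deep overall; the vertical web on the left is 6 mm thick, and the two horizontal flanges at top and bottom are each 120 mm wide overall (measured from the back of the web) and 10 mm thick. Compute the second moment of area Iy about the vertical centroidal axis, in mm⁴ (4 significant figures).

Decompose the section into non-overlapping parts with the origin at the bottom-left of its bounding rectangle.
Web: 6 × 260, A = 1 560 mm², x = 3 mm, Ī = 4 680 mm⁴.
Top flange (beyond web): 114 × 10, A = 1 140 mm², x = 63 mm, Ī = 1 234 620 mm⁴.
Bottom flange (beyond web): 114 × 10, A = 1 140 mm², x = 63 mm, Ī = 1 234 620 mm⁴.
Centroid: x̄ = ΣA·x / ΣA = 38.625 mm.
Transfer each piece to the vertical centroidal axis using Ī + A·d² with d = x − 38.625:
  web: d = -35.625 mm → contributes +1 984 539 mm⁴
  top flange (beyond web): d = 24.375 mm → contributes +1 911 940 mm⁴
  bottom flange (beyond web): d = 24.375 mm → contributes +1 911 940 mm⁴
Total I = 5 808 420 mm⁴.

Iy ≈ 5.808 × 10⁶ mm⁴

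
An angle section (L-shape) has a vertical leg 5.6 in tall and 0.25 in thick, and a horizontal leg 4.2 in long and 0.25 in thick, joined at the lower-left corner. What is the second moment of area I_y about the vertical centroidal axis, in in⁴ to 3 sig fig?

Decompose the section into non-overlapping parts with the origin at the bottom-left of its bounding rectangle.
Vertical leg: 0.25 × 5.6, A = 1.4 in², x = 0.125 in, Ī = 0.0072917 in⁴.
Horizontal leg (remainder): 3.95 × 0.25, A = 0.9875 in², x = 2.225 in, Ī = 1.284 in⁴.
Centroid: x̄ = ΣA·x / ΣA = 0.99359 in.
Transfer each piece to the vertical centroidal axis using Ī + A·d² with d = x − 0.99359:
  vertical leg: d = -0.86859 in → contributes +1.0635 in⁴
  horizontal leg (remainder): d = 1.2314 in → contributes +2.7814 in⁴
Total I = 3.8449 in⁴.

I_y ≈ 3.84 in⁴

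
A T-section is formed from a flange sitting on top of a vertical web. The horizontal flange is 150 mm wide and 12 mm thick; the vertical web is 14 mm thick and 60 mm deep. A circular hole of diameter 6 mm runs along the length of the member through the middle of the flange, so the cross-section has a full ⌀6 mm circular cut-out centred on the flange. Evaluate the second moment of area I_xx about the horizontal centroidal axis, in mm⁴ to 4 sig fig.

I_xx ≈ 1.012 × 10⁶ mm⁴

Decompose the section into non-overlapping parts with the origin at the bottom-left of its bounding rectangle.
Flange: 150 × 12, A = 1 800 mm², y = 66 mm, Ī = 21 600 mm⁴.
Web: 14 × 60, A = 840 mm², y = 30 mm, Ī = 252 000 mm⁴.
Hole (subtracted): ⌀6, A = 28.2743 mm², y = 66 mm, Ī = 63.6173 mm⁴.
Centroid: ȳ = ΣA·y / ΣA = 54.4214 mm.
Transfer each piece to the horizontal centroidal axis using Ī + A·d² with d = y − 54.4214:
  flange: d = 11.5786 mm → contributes +262 913 mm⁴
  web: d = -24.4214 mm → contributes +752 982 mm⁴
  hole: d = 11.5786 mm → contributes −3854.16 mm⁴
Total I = 1 012 041 mm⁴.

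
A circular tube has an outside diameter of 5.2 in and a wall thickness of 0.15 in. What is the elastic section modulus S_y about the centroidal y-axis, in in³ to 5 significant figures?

S_y ≈ 2.9204 in³

Decompose the section into non-overlapping parts with the origin at the bottom-left of its bounding rectangle.
Outer circle: ⌀5.2, A = 21.23717 in², x = 2.6 in, Ī = 35.89081 in⁴.
Bore (subtracted): ⌀4.9, A = 18.85741 in², x = 2.6 in, Ī = 28.2979 in⁴.
By symmetry the centroid is at mid-width, x̄ = 2.6 in.
All pieces are centred on the centroidal y-axis, so I = ΣĪ (holes subtracted) = 7.59291 in⁴.
Extreme fibre distance c = 2.6 in; S = I/c = 2.92035 in³.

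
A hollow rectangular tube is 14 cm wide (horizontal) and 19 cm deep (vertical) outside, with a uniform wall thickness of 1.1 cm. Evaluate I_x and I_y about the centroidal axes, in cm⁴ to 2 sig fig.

I_x ≈ 3300 cm⁴, I_y ≈ 2000 cm⁴

Treat the section as a set of non-overlapping primitives; coordinates are from the bounding-box lower-left.
Outer rectangle: 14 × 19, A = 266 cm², y = 9.5 cm, Ī = 8 002 cm⁴.
Inner void (subtracted): 11.8 × 16.8, A = 198.2 cm², y = 9.5 cm, Ī = 4 663 cm⁴.
By symmetry the centroid is at mid-height, ȳ = 9.5 cm.
All pieces are centred on the centroidal x-axis, so I = ΣĪ (holes subtracted) = 3 340 cm⁴.
Repeating about the centroidal y-axis gives I_y = 2 044 cm⁴.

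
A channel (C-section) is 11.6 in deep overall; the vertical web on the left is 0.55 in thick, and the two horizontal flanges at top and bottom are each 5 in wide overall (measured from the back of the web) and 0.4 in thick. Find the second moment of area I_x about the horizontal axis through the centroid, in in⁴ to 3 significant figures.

Split into non-overlapping primitives; take the origin at the lower-left of the bounding box.
Web: 0.55 × 11.6, A = 6.38 in², y = 5.8 in, Ī = 71.541 in⁴.
Top flange (beyond web): 4.45 × 0.4, A = 1.78 in², y = 11.4 in, Ī = 0.023733 in⁴.
Bottom flange (beyond web): 4.45 × 0.4, A = 1.78 in², y = 0.2 in, Ī = 0.023733 in⁴.
By symmetry the centroid is at mid-height, ȳ = 5.8 in.
Transfer each piece to the horizontal axis through the centroid using Ī + A·d² with d = y − 5.8:
  web: d = 0 in → contributes +71.541 in⁴
  top flange (beyond web): d = 5.6 in → contributes +55.845 in⁴
  bottom flange (beyond web): d = -5.6 in → contributes +55.845 in⁴
Total I = 183.23 in⁴.

I_x ≈ 183 in⁴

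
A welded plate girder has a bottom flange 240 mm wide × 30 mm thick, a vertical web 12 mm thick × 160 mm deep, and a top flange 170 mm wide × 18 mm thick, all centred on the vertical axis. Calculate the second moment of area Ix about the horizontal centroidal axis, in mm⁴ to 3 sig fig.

Ix ≈ 8.00 × 10⁷ mm⁴

Split into non-overlapping primitives; take the origin at the lower-left of the bounding box.
Bottom plate: 240 × 30, A = 7 200 mm², y = 15 mm, Ī = 540 000 mm⁴.
Web plate: 12 × 160, A = 1 920 mm², y = 110 mm, Ī = 4 096 000 mm⁴.
Top plate: 170 × 18, A = 3 060 mm², y = 199 mm, Ī = 82 620 mm⁴.
Centroid: ȳ = ΣA·y / ΣA = 76.202 mm.
Transfer each piece to the horizontal centroidal axis using Ī + A·d² with d = y − 76.202:
  bottom plate: d = -61.202 mm → contributes +27 508 905 mm⁴
  web plate: d = 33.798 mm → contributes +6 289 229 mm⁴
  top plate: d = 122.8 mm → contributes +46 225 450 mm⁴
Total I = 80 023 583 mm⁴.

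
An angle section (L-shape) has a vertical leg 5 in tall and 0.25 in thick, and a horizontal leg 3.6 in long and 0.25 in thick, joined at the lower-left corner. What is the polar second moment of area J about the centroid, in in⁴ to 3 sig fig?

Treat the section as a set of non-overlapping primitives; coordinates are from the bounding-box lower-left.
Vertical leg: 0.25 × 5, A = 1.25 in², y = 2.5 in, Ī = 2.6042 in⁴.
Horizontal leg (remainder): 3.35 × 0.25, A = 0.8375 in², y = 0.125 in, Ī = 0.004362 in⁴.
Centroid: ȳ = ΣA·y / ΣA = 1.5472 in.
Transfer each piece to the centroidal x-axis using Ī + A·d² with d = y − 1.5472:
  vertical leg: d = 0.95284 in → contributes +3.7391 in⁴
  horizontal leg (remainder): d = -1.4222 in → contributes +1.6982 in⁴
Total I = 5.4373 in⁴.
For the y-axis: x̄ = 0.84716 in.
Repeating about the centroidal y-axis gives I_y = 2.4146 in⁴.
Polar second moment: J = I_x + I_y = 7.8519 in⁴.

J ≈ 7.85 in⁴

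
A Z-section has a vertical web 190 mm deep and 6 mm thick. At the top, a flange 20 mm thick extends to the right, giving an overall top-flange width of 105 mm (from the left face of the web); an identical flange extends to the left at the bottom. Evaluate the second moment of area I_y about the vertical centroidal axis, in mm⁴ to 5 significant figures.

I_y ≈ 1.4153 × 10⁷ mm⁴

Treat the section as a set of non-overlapping primitives; coordinates are from the bounding-box lower-left.
Web: 6 × 190, A = 1 140 mm², x = 102 mm, Ī = 3 420 mm⁴.
Top flange (beyond web): 99 × 20, A = 1 980 mm², x = 154.5 mm, Ī = 1 617 165 mm⁴.
Bottom flange (beyond web): 99 × 20, A = 1 980 mm², x = 49.5 mm, Ī = 1 617 165 mm⁴.
Centroid: x̄ = ΣA·x / ΣA = 102 mm.
Transfer each piece to the vertical centroidal axis using Ī + A·d² with d = x − 102:
  web: d = 0 mm → contributes +3 420 mm⁴
  top flange (beyond web): d = 52.5 mm → contributes +7 074 540 mm⁴
  bottom flange (beyond web): d = -52.5 mm → contributes +7 074 540 mm⁴
Total I = 14 152 500 mm⁴.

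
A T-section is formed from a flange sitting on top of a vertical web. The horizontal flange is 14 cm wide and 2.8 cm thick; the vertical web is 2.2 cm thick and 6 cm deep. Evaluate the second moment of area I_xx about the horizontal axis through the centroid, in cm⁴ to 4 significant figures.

I_xx ≈ 256.4 cm⁴

Decompose the section into non-overlapping parts with the origin at the bottom-left of its bounding rectangle.
Flange: 14 × 2.8, A = 39.2 cm², y = 7.4 cm, Ī = 25.6107 cm⁴.
Web: 2.2 × 6, A = 13.2 cm², y = 3 cm, Ī = 39.6 cm⁴.
Centroid: ȳ = ΣA·y / ΣA = 6.2916 cm.
Transfer each piece to the horizontal axis through the centroid using Ī + A·d² with d = y − 6.2916:
  flange: d = 1.1084 cm → contributes +73.7696 cm⁴
  web: d = -3.2916 cm → contributes +182.617 cm⁴
Total I = 256.387 cm⁴.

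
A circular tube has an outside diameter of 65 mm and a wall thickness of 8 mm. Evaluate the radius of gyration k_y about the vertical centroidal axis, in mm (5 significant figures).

Break the section into simple shapes (no overlaps), measuring from the bottom-left corner of the bounding box.
Outer circle: ⌀65, A = 3318.307 mm², x = 32.5 mm, Ī = 876240.5 mm⁴.
Bore (subtracted): ⌀49, A = 1885.741 mm², x = 32.5 mm, Ī = 282 979 mm⁴.
By symmetry the centroid is at mid-width, x̄ = 32.5 mm.
All pieces are centred on the vertical centroidal axis, so I = ΣĪ (holes subtracted) = 593261.5 mm⁴.
Radius of gyration: k = √(I/A) = √(593261.5 / 1432.566) = 20.35006 mm.

k_y ≈ 20.350 mm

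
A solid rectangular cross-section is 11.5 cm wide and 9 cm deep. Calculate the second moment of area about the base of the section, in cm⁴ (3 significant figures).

The section: 11.5 × 9, A = 103.5 cm², y = 4.5 cm, Ī = 698.63 cm⁴.
Transfer it to a horizontal axis along the bottom face using Ī + A·d² with d = y − 0:
  the section: d = 4.5 cm → contributes +2794.5 cm⁴
Total I = 2794.5 cm⁴.

I_base ≈ 2790 cm⁴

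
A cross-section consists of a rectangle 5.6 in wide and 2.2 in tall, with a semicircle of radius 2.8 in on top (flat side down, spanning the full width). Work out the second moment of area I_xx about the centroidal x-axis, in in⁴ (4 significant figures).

Break the section into simple shapes (no overlaps), measuring from the bottom-left corner of the bounding box.
Rectangular body: 5.6 × 2.2, A = 12.32 in², y = 1.1 in, Ī = 4.96907 in⁴.
Semicircular cap: semicircle r = 2.8, A = 12.315 in², y = 3.38836 in, Ī = 6.74628 in⁴.
Centroid: ȳ = ΣA·y / ΣA = 2.24395 in.
Transfer each piece to the centroidal x-axis using Ī + A·d² with d = y − 2.24395:
  rectangular body: d = -1.14395 in → contributes +21.0912 in⁴
  semicircular cap: d = 1.14441 in → contributes +22.8749 in⁴
Total I = 43.9662 in⁴.

I_xx ≈ 43.97 in⁴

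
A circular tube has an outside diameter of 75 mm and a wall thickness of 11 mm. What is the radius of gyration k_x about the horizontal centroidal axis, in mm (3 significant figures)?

Split into non-overlapping primitives; take the origin at the lower-left of the bounding box.
Outer circle: ⌀75, A = 4417.9 mm², y = 37.5 mm, Ī = 1 553 156 mm⁴.
Bore (subtracted): ⌀53, A = 2206.2 mm², y = 37.5 mm, Ī = 387 323 mm⁴.
By symmetry the centroid is at mid-height, ȳ = 37.5 mm.
All pieces are centred on the horizontal centroidal axis, so I = ΣĪ (holes subtracted) = 1 165 832 mm⁴.
Radius of gyration: k = √(I/A) = √(1 165 832 / 2211.7) = 22.959 mm.

k_x ≈ 23.0 mm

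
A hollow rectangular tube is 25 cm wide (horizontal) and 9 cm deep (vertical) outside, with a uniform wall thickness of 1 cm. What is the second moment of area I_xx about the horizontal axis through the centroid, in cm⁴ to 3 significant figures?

Break the section into simple shapes (no overlaps), measuring from the bottom-left corner of the bounding box.
Outer rectangle: 25 × 9, A = 225 cm², y = 4.5 cm, Ī = 1518.8 cm⁴.
Inner void (subtracted): 23 × 7, A = 161 cm², y = 4.5 cm, Ī = 657.42 cm⁴.
By symmetry the centroid is at mid-height, ȳ = 4.5 cm.
All pieces are centred on the horizontal axis through the centroid, so I = ΣĪ (holes subtracted) = 861.33 cm⁴.

I_xx ≈ 861 cm⁴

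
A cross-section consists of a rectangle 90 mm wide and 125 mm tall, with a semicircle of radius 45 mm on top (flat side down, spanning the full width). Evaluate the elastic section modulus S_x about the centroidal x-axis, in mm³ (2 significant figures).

Decompose the section into non-overlapping parts with the origin at the bottom-left of its bounding rectangle.
Rectangular body: 90 × 125, A = 11 250 mm², y = 62.5 mm, Ī = 14 648 438 mm⁴.
Semicircular cap: semicircle r = 45, A = 3 181 mm², y = 144.1 mm, Ī = 450 072 mm⁴.
Centroid: ȳ = ΣA·y / ΣA = 80.49 mm.
Transfer each piece to the centroidal x-axis using Ī + A·d² with d = y − 80.49:
  rectangular body: d = -17.99 mm → contributes +18 287 781 mm⁴
  semicircular cap: d = 63.61 mm → contributes +13 321 618 mm⁴
Total I = 31 609 399 mm⁴.
Extreme fibre distance c = 89.51 mm; S = I/c = 353 123 mm³.

S_x ≈ 3.5 × 10⁵ mm³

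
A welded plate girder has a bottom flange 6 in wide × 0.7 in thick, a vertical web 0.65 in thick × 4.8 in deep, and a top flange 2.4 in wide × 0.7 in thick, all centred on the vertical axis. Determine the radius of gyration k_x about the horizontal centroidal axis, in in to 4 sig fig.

k_x ≈ 2.245 in

Split into non-overlapping primitives; take the origin at the lower-left of the bounding box.
Bottom plate: 6 × 0.7, A = 4.2 in², y = 0.35 in, Ī = 0.1715 in⁴.
Web plate: 0.65 × 4.8, A = 3.12 in², y = 3.1 in, Ī = 5.9904 in⁴.
Top plate: 2.4 × 0.7, A = 1.68 in², y = 5.85 in, Ī = 0.0686 in⁴.
Centroid: ȳ = ΣA·y / ΣA = 2.33 in.
Transfer each piece to the horizontal centroidal axis using Ī + A·d² with d = y − 2.33:
  bottom plate: d = -1.98 in → contributes +16.6372 in⁴
  web plate: d = 0.77 in → contributes +7.84025 in⁴
  top plate: d = 3.52 in → contributes +20.8845 in⁴
Total I = 45.3619 in⁴.
Radius of gyration: k = √(I/A) = √(45.3619 / 9) = 2.24504 in.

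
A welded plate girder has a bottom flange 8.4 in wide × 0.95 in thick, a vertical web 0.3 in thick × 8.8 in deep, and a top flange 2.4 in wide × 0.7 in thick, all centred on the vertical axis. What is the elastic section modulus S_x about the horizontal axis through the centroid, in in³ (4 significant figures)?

S_x ≈ 22.00 in³

Split into non-overlapping primitives; take the origin at the lower-left of the bounding box.
Bottom plate: 8.4 × 0.95, A = 7.98 in², y = 0.475 in, Ī = 0.600163 in⁴.
Web plate: 0.3 × 8.8, A = 2.64 in², y = 5.35 in, Ī = 17.0368 in⁴.
Top plate: 2.4 × 0.7, A = 1.68 in², y = 10.1 in, Ī = 0.0686 in⁴.
Centroid: ȳ = ΣA·y / ΣA = 2.83598 in.
Transfer each piece to the horizontal axis through the centroid using Ī + A·d² with d = y − 2.83598:
  bottom plate: d = -2.36098 in → contributes +45.0823 in⁴
  web plate: d = 2.51402 in → contributes +33.7224 in⁴
  top plate: d = 7.26402 in → contributes +88.7156 in⁴
Total I = 167.52 in⁴.
Extreme fibre distance c = 7.61402 in; S = I/c = 22.0015 in³.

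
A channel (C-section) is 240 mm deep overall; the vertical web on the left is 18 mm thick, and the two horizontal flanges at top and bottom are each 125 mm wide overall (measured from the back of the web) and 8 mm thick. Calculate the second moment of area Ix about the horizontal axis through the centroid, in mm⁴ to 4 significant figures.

Break the section into simple shapes (no overlaps), measuring from the bottom-left corner of the bounding box.
Web: 18 × 240, A = 4 320 mm², y = 120 mm, Ī = 20 736 000 mm⁴.
Top flange (beyond web): 107 × 8, A = 856 mm², y = 236 mm, Ī = 4565.33 mm⁴.
Bottom flange (beyond web): 107 × 8, A = 856 mm², y = 4 mm, Ī = 4565.33 mm⁴.
By symmetry the centroid is at mid-height, ȳ = 120 mm.
Transfer each piece to the horizontal axis through the centroid using Ī + A·d² with d = y − 120:
  web: d = 0 mm → contributes +20 736 000 mm⁴
  top flange (beyond web): d = 116 mm → contributes +11 522 901 mm⁴
  bottom flange (beyond web): d = -116 mm → contributes +11 522 901 mm⁴
Total I = 43 781 803 mm⁴.

Ix ≈ 4.378 × 10⁷ mm⁴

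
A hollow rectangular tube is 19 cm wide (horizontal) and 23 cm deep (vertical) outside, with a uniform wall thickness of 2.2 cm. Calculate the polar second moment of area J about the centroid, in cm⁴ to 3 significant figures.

Break the section into simple shapes (no overlaps), measuring from the bottom-left corner of the bounding box.
Outer rectangle: 19 × 23, A = 437 cm², y = 11.5 cm, Ī = 19 264 cm⁴.
Inner void (subtracted): 14.6 × 18.6, A = 271.56 cm², y = 11.5 cm, Ī = 7829.1 cm⁴.
By symmetry the centroid is at mid-height, ȳ = 11.5 cm.
All pieces are centred on the centroidal x-axis, so I = ΣĪ (holes subtracted) = 11 435 cm⁴.
Repeating about the centroidal y-axis gives I_y = 8322.6 cm⁴.
Polar second moment: J = I_x + I_y = 19 758 cm⁴.

J ≈ 1.98 × 10⁴ cm⁴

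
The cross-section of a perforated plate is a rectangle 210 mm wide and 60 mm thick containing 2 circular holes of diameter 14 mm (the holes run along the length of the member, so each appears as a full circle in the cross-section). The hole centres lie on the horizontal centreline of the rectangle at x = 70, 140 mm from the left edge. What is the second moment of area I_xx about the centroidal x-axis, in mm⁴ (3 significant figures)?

I_xx ≈ 3.78 × 10⁶ mm⁴

Break the section into simple shapes (no overlaps), measuring from the bottom-left corner of the bounding box.
Plate: 210 × 60, A = 12 600 mm², y = 30 mm, Ī = 3 780 000 mm⁴.
Hole 1 (subtracted): ⌀14, A = 153.94 mm², y = 30 mm, Ī = 1885.7 mm⁴.
Hole 2 (subtracted): ⌀14, A = 153.94 mm², y = 30 mm, Ī = 1885.7 mm⁴.
By symmetry the centroid is at mid-height, ȳ = 30 mm.
All pieces are centred on the centroidal x-axis, so I = ΣĪ (holes subtracted) = 3 776 229 mm⁴.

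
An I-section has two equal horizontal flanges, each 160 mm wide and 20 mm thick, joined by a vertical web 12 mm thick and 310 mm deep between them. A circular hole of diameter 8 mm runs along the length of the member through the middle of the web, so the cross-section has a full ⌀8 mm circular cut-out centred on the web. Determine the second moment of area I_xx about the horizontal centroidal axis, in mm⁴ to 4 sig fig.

Break the section into simple shapes (no overlaps), measuring from the bottom-left corner of the bounding box.
Bottom flange: 160 × 20, A = 3 200 mm², y = 10 mm, Ī = 106 667 mm⁴.
Web: 12 × 310, A = 3 720 mm², y = 175 mm, Ī = 29 791 000 mm⁴.
Top flange: 160 × 20, A = 3 200 mm², y = 340 mm, Ī = 106 667 mm⁴.
Hole (subtracted): ⌀8, A = 50.2655 mm², y = 175 mm, Ī = 201.062 mm⁴.
By symmetry the centroid is at mid-height, ȳ = 175 mm.
Transfer each piece to the horizontal centroidal axis using Ī + A·d² with d = y − 175:
  bottom flange: d = -165 mm → contributes +87 226 667 mm⁴
  web: d = 0 mm → contributes +29 791 000 mm⁴
  top flange: d = 165 mm → contributes +87 226 667 mm⁴
  hole: d = 0 mm → contributes −201.062 mm⁴
Total I = 204 244 132 mm⁴.

I_xx ≈ 2.042 × 10⁸ mm⁴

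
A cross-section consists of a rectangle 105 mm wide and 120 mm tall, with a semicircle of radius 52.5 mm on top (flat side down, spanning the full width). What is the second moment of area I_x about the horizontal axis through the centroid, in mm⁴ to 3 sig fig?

Treat the section as a set of non-overlapping primitives; coordinates are from the bounding-box lower-left.
Rectangular body: 105 × 120, A = 12 600 mm², y = 60 mm, Ī = 15 120 000 mm⁴.
Semicircular cap: semicircle r = 52.5, A = 4329.5 mm², y = 142.28 mm, Ī = 833 814 mm⁴.
Centroid: ȳ = ΣA·y / ΣA = 81.043 mm.
Transfer each piece to the horizontal axis through the centroid using Ī + A·d² with d = y − 81.043:
  rectangular body: d = -21.043 mm → contributes +20 699 115 mm⁴
  semicircular cap: d = 61.239 mm → contributes +17 070 499 mm⁴
Total I = 37 769 614 mm⁴.

I_x ≈ 3.78 × 10⁷ mm⁴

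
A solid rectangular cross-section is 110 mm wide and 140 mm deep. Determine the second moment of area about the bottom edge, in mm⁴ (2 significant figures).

The section: 110 × 140, A = 15 400 mm², y = 70 mm, Ī = 25 153 333 mm⁴.
Transfer it to a horizontal axis along the bottom face using Ī + A·d² with d = y − 0:
  the section: d = 70 mm → contributes +100 613 333 mm⁴
Total I = 100 613 333 mm⁴.

I_base ≈ 1.0 × 10⁸ mm⁴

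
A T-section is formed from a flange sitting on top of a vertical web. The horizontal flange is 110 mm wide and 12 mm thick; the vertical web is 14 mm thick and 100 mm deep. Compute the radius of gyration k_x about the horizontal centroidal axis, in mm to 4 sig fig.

Treat the section as a set of non-overlapping primitives; coordinates are from the bounding-box lower-left.
Flange: 110 × 12, A = 1 320 mm², y = 106 mm, Ī = 15 840 mm⁴.
Web: 14 × 100, A = 1 400 mm², y = 50 mm, Ī = 1 166 667 mm⁴.
Centroid: ȳ = ΣA·y / ΣA = 77.1765 mm.
Transfer each piece to the horizontal centroidal axis using Ī + A·d² with d = y − 77.1765:
  flange: d = 28.8235 mm → contributes +1 112 491 mm⁴
  web: d = -27.1765 mm → contributes +2 200 651 mm⁴
Total I = 3 313 142 mm⁴.
Radius of gyration: k = √(I/A) = √(3 313 142 / 2 720) = 34.9008 mm.

k_x ≈ 34.90 mm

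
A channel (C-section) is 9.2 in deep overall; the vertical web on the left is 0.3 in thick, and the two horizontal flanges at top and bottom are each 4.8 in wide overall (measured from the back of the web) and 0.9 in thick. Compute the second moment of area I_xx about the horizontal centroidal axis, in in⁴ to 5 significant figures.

Split into non-overlapping primitives; take the origin at the lower-left of the bounding box.
Web: 0.3 × 9.2, A = 2.76 in², y = 4.6 in, Ī = 19.4672 in⁴.
Top flange (beyond web): 4.5 × 0.9, A = 4.05 in², y = 8.75 in, Ī = 0.273375 in⁴.
Bottom flange (beyond web): 4.5 × 0.9, A = 4.05 in², y = 0.45 in, Ī = 0.273375 in⁴.
By symmetry the centroid is at mid-height, ȳ = 4.6 in.
Transfer each piece to the horizontal centroidal axis using Ī + A·d² with d = y − 4.6:
  web: d = 0 in → contributes +19.4672 in⁴
  top flange (beyond web): d = 4.15 in → contributes +70.0245 in⁴
  bottom flange (beyond web): d = -4.15 in → contributes +70.0245 in⁴
Total I = 159.5162 in⁴.

I_xx ≈ 159.52 in⁴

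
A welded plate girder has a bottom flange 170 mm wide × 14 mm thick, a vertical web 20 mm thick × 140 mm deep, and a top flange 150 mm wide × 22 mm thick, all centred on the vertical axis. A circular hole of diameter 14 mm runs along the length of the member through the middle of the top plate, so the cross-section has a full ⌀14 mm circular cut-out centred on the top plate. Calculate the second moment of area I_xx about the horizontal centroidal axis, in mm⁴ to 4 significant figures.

Treat the section as a set of non-overlapping primitives; coordinates are from the bounding-box lower-left.
Bottom plate: 170 × 14, A = 2 380 mm², y = 7 mm, Ī = 38873.3 mm⁴.
Web plate: 20 × 140, A = 2 800 mm², y = 84 mm, Ī = 4 573 333 mm⁴.
Top plate: 150 × 22, A = 3 300 mm², y = 165 mm, Ī = 133 100 mm⁴.
Hole (subtracted): ⌀14, A = 153.938 mm², y = 165 mm, Ī = 1885.74 mm⁴.
Centroid: ȳ = ΣA·y / ΣA = 92.596 mm.
Transfer each piece to the horizontal centroidal axis using Ī + A·d² with d = y − 92.596:
  bottom plate: d = -85.596 mm → contributes +17 476 370 mm⁴
  web plate: d = -8.59602 mm → contributes +4 780 230 mm⁴
  top plate: d = 72.404 mm → contributes +17 432 808 mm⁴
  hole: d = 72.404 mm → contributes −808 881 mm⁴
Total I = 38 880 527 mm⁴.

I_xx ≈ 3.888 × 10⁷ mm⁴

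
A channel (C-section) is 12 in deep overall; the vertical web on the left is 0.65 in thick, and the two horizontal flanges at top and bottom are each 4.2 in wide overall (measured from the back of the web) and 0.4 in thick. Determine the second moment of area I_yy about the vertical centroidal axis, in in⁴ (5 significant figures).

I_yy ≈ 12.439 in⁴

Break the section into simple shapes (no overlaps), measuring from the bottom-left corner of the bounding box.
Web: 0.65 × 12, A = 7.8 in², x = 0.325 in, Ī = 0.274625 in⁴.
Top flange (beyond web): 3.55 × 0.4, A = 1.42 in², x = 2.425 in, Ī = 1.491296 in⁴.
Bottom flange (beyond web): 3.55 × 0.4, A = 1.42 in², x = 2.425 in, Ī = 1.491296 in⁴.
Centroid: x̄ = ΣA·x / ΣA = 0.8855263 in.
Transfer each piece to the vertical centroidal axis using Ī + A·d² with d = x − 0.8855263:
  web: d = -0.5605263 in → contributes +2.725305 in⁴
  top flange (beyond web): d = 1.539474 in → contributes +4.856666 in⁴
  bottom flange (beyond web): d = 1.539474 in → contributes +4.856666 in⁴
Total I = 12.43864 in⁴.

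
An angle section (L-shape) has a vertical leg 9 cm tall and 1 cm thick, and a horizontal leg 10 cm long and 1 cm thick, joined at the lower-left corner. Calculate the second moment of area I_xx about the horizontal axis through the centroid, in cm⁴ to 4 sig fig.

Treat the section as a set of non-overlapping primitives; coordinates are from the bounding-box lower-left.
Vertical leg: 1 × 9, A = 9 cm², y = 4.5 cm, Ī = 60.75 cm⁴.
Horizontal leg (remainder): 9 × 1, A = 9 cm², y = 0.5 cm, Ī = 0.75 cm⁴.
Centroid: ȳ = ΣA·y / ΣA = 2.5 cm.
Transfer each piece to the horizontal axis through the centroid using Ī + A·d² with d = y − 2.5:
  vertical leg: d = 2 cm → contributes +96.75 cm⁴
  horizontal leg (remainder): d = -2 cm → contributes +36.75 cm⁴
Total I = 133.5 cm⁴.

I_xx ≈ 133.5 cm⁴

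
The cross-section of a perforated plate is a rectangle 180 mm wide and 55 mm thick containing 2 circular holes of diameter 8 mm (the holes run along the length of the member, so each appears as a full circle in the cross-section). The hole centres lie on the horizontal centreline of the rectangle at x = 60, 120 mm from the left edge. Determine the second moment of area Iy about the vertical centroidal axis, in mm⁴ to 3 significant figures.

Iy ≈ 2.66 × 10⁷ mm⁴

Treat the section as a set of non-overlapping primitives; coordinates are from the bounding-box lower-left.
Plate: 180 × 55, A = 9 900 mm², x = 90 mm, Ī = 26 730 000 mm⁴.
Hole 1 (subtracted): ⌀8, A = 50.265 mm², x = 60 mm, Ī = 201.06 mm⁴.
Hole 2 (subtracted): ⌀8, A = 50.265 mm², x = 120 mm, Ī = 201.06 mm⁴.
By symmetry the centroid is at mid-width, x̄ = 90 mm.
Transfer each piece to the vertical centroidal axis using Ī + A·d² with d = x − 90:
  plate: d = 0 mm → contributes +26 730 000 mm⁴
  hole 1: d = -30 mm → contributes −45 440 mm⁴
  hole 2: d = 30 mm → contributes −45 440 mm⁴
Total I = 26 639 120 mm⁴.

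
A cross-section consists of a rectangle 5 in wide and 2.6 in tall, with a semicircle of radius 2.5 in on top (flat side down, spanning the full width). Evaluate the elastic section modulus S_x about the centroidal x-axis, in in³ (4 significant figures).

S_x ≈ 15.37 in³

Decompose the section into non-overlapping parts with the origin at the bottom-left of its bounding rectangle.
Rectangular body: 5 × 2.6, A = 13 in², y = 1.3 in, Ī = 7.32333 in⁴.
Semicircular cap: semicircle r = 2.5, A = 9.81748 in², y = 3.66103 in, Ī = 4.28738 in⁴.
Centroid: ȳ = ΣA·y / ΣA = 2.31586 in.
Transfer each piece to the centroidal x-axis using Ī + A·d² with d = y − 2.31586:
  rectangular body: d = -1.01586 in → contributes +20.739 in⁴
  semicircular cap: d = 1.34517 in → contributes +22.052 in⁴
Total I = 42.791 in⁴.
Extreme fibre distance c = 2.78414 in; S = I/c = 15.3696 in³.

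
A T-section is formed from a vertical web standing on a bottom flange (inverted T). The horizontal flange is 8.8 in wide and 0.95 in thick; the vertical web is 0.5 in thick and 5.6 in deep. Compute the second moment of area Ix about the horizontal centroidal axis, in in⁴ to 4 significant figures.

Treat the section as a set of non-overlapping primitives; coordinates are from the bounding-box lower-left.
Flange: 8.8 × 0.95, A = 8.36 in², y = 0.475 in, Ī = 0.628742 in⁴.
Web: 0.5 × 5.6, A = 2.8 in², y = 3.75 in, Ī = 7.31733 in⁴.
Centroid: ȳ = ΣA·y / ΣA = 1.29668 in.
Transfer each piece to the horizontal centroidal axis using Ī + A·d² with d = y − 1.29668:
  flange: d = -0.821685 in → contributes +6.27313 in⁴
  web: d = 2.45332 in → contributes +24.1699 in⁴
Total I = 30.443 in⁴.

Ix ≈ 30.44 in⁴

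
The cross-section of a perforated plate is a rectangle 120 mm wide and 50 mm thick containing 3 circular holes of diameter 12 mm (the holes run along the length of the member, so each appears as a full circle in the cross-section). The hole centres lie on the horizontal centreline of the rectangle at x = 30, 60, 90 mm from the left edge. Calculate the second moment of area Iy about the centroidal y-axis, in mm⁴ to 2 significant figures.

Iy ≈ 7.0 × 10⁶ mm⁴

Split into non-overlapping primitives; take the origin at the lower-left of the bounding box.
Plate: 120 × 50, A = 6 000 mm², x = 60 mm, Ī = 7 200 000 mm⁴.
Hole 1 (subtracted): ⌀12, A = 113.1 mm², x = 30 mm, Ī = 1 018 mm⁴.
Hole 2 (subtracted): ⌀12, A = 113.1 mm², x = 60 mm, Ī = 1 018 mm⁴.
Hole 3 (subtracted): ⌀12, A = 113.1 mm², x = 90 mm, Ī = 1 018 mm⁴.
By symmetry the centroid is at mid-width, x̄ = 60 mm.
Transfer each piece to the centroidal y-axis using Ī + A·d² with d = x − 60:
  plate: d = 0 mm → contributes +7 200 000 mm⁴
  hole 1: d = -30 mm → contributes −102 805 mm⁴
  hole 2: d = 0 mm → contributes −1 018 mm⁴
  hole 3: d = 30 mm → contributes −102 805 mm⁴
Total I = 6 993 371 mm⁴.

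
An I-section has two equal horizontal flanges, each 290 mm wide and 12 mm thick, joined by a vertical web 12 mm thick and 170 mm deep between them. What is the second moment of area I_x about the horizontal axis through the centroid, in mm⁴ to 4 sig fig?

I_x ≈ 6.263 × 10⁷ mm⁴

Break the section into simple shapes (no overlaps), measuring from the bottom-left corner of the bounding box.
Bottom flange: 290 × 12, A = 3 480 mm², y = 6 mm, Ī = 41 760 mm⁴.
Web: 12 × 170, A = 2 040 mm², y = 97 mm, Ī = 4 913 000 mm⁴.
Top flange: 290 × 12, A = 3 480 mm², y = 188 mm, Ī = 41 760 mm⁴.
By symmetry the centroid is at mid-height, ȳ = 97 mm.
Transfer each piece to the horizontal axis through the centroid using Ī + A·d² with d = y − 97:
  bottom flange: d = -91 mm → contributes +28 859 640 mm⁴
  web: d = 0 mm → contributes +4 913 000 mm⁴
  top flange: d = 91 mm → contributes +28 859 640 mm⁴
Total I = 62 632 280 mm⁴.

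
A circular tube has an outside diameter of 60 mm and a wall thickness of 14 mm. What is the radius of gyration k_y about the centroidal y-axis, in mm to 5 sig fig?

k_y ≈ 17.000 mm

Decompose the section into non-overlapping parts with the origin at the bottom-left of its bounding rectangle.
Outer circle: ⌀60, A = 2827.433 mm², x = 30 mm, Ī = 636172.5 mm⁴.
Bore (subtracted): ⌀32, A = 804.2477 mm², x = 30 mm, Ī = 51471.85 mm⁴.
By symmetry the centroid is at mid-width, x̄ = 30 mm.
All pieces are centred on the centroidal y-axis, so I = ΣĪ (holes subtracted) = 584700.7 mm⁴.
Radius of gyration: k = √(I/A) = √(584700.7 / 2023.186) = 17 mm.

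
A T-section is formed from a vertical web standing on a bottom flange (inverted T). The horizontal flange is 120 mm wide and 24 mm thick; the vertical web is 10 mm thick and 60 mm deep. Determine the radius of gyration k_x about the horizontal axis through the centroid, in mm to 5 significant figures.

Break the section into simple shapes (no overlaps), measuring from the bottom-left corner of the bounding box.
Flange: 120 × 24, A = 2 880 mm², y = 12 mm, Ī = 138 240 mm⁴.
Web: 10 × 60, A = 600 mm², y = 54 mm, Ī = 180 000 mm⁴.
Centroid: ȳ = ΣA·y / ΣA = 19.24138 mm.
Transfer each piece to the horizontal axis through the centroid using Ī + A·d² with d = y − 19.24138:
  flange: d = -7.241379 mm → contributes +289260.2 mm⁴
  web: d = 34.75862 mm → contributes +904 897 mm⁴
Total I = 1 194 157 mm⁴.
Radius of gyration: k = √(I/A) = √(1 194 157 / 3 480) = 18.52427 mm.

k_x ≈ 18.524 mm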